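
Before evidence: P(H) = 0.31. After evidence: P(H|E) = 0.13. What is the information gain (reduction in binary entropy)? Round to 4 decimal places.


Prior entropy = 0.8932
Posterior entropy = 0.5574
Information gain = 0.8932 - 0.5574 = 0.3357

0.3357


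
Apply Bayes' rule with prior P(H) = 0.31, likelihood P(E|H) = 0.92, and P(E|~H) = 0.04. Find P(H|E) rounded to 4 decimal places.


Step 1: Compute marginal P(E) = P(E|H)P(H) + P(E|~H)P(~H)
= 0.92*0.31 + 0.04*0.69 = 0.3128
Step 2: P(H|E) = P(E|H)P(H)/P(E) = 0.2852/0.3128
= 0.9118

0.9118


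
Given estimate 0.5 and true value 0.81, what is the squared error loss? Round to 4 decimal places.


Squared error = (estimate - true)^2
Difference = -0.31
Loss = -0.31^2 = 0.0961

0.0961


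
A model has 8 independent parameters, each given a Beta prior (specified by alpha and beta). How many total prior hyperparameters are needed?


Each Beta prior needs 2 hyperparameters (alpha and beta).
Total = 2 * 8 = 16

16


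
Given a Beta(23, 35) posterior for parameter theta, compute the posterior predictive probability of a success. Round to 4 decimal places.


For a Beta-Bernoulli model, the predictive probability is the mean:
P(success) = 23/(23+35) = 23/58 = 0.3966

0.3966


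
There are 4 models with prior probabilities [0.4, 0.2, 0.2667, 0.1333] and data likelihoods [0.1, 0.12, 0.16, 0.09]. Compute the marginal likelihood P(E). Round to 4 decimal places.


P(E) = sum over models of P(M_i) * P(E|M_i)
= 0.4*0.1 + 0.2*0.12 + 0.2667*0.16 + 0.1333*0.09
= 0.1187

0.1187


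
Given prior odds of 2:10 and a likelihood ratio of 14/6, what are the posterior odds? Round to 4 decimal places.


Posterior odds = prior odds * LR
Prior odds = 2/10 = 0.2
LR = 14/6 = 2.3333
Posterior odds = 0.2 * 2.3333 = 0.4667

0.4667


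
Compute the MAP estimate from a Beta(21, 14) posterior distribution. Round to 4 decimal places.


MAP = mode of Beta distribution
= (alpha - 1)/(alpha + beta - 2)
= (21-1)/(21+14-2)
= 20/33 = 0.6061

0.6061


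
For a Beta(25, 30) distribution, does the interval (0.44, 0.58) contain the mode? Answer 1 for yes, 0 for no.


Mode of Beta(a,b) = (a-1)/(a+b-2)
= (25-1)/(25+30-2) = 0.4528
Check: 0.44 <= 0.4528 <= 0.58?
Result: 1

1


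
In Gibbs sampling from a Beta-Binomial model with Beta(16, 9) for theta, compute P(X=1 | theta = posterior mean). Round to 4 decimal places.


Posterior mean = alpha/(alpha+beta) = 16/25 = 0.64
P(X=1|theta=mean) = theta = 0.64

0.64


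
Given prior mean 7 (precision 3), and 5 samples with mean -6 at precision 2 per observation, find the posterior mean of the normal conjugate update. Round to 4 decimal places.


The posterior mean is a precision-weighted average of prior and data.
Post. prec. = 3 + 10 = 13
Post. mean = (21 + -60)/13 = -39/13 = -3.0

-3.0


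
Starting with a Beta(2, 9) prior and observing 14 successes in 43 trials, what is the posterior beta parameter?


Posterior beta = prior beta + failures
Failures = 43 - 14 = 29
beta_post = 9 + 29 = 38

38


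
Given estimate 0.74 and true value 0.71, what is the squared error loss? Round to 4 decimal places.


Squared error = (estimate - true)^2
Difference = 0.03
Loss = 0.03^2 = 0.0009

0.0009


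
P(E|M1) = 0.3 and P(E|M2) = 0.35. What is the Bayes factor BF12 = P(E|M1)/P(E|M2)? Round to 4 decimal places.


Bayes factor BF12 = P(E|M1) / P(E|M2)
= 0.3 / 0.35
= 0.8571

0.8571


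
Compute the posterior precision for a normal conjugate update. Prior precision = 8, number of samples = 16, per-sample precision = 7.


tau_post = tau_0 + n * tau
= 8 + 16 * 7 = 120

120


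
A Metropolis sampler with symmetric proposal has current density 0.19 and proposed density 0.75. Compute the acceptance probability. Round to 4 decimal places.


For symmetric proposals, acceptance = min(1, pi(x*)/pi(x))
= min(1, 0.75/0.19)
= min(1, 3.9474) = 1.0

1.0


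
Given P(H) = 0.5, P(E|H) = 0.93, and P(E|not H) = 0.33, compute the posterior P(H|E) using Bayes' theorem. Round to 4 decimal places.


By Bayes' theorem: P(H|E) = P(E|H)*P(H) / P(E)
P(E) = P(E|H)*P(H) + P(E|not H)*P(not H)
P(E) = 0.93*0.5 + 0.33*0.5 = 0.63
P(H|E) = 0.93*0.5 / 0.63 = 0.7381

0.7381


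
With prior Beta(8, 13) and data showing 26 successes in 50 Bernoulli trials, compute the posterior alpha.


Conjugate update: alpha_posterior = alpha_prior + k
= 8 + 26 = 34

34


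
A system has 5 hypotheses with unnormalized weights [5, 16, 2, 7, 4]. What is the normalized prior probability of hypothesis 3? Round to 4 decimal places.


The normalized prior is the weight divided by the total.
Total weight = 34
P(H3) = 2 / 34 = 0.0588

0.0588


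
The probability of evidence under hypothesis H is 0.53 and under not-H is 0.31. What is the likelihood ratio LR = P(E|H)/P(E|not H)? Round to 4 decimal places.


LR = 0.53 / 0.31
= 1.7097

1.7097


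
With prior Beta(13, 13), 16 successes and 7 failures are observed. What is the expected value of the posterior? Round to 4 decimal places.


Posterior = Beta(29, 20)
E[theta] = alpha/(alpha+beta)
= 29/49 = 0.5918

0.5918


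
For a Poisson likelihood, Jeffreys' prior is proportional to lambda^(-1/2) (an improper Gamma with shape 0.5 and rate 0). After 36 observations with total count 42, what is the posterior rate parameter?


Jeffreys' prior for Poisson is proportional to lambda^(-1/2).
Posterior is Gamma(0.5 + S, 0 + n) = Gamma(0.5 + 42, 36).
Posterior rate = 0 + n = 36

36.0


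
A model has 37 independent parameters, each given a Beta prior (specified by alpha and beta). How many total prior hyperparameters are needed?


Each Beta prior needs 2 hyperparameters (alpha and beta).
Total = 2 * 37 = 74

74


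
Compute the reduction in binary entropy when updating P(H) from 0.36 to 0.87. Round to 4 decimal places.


H_before = -p*log2(p) - (1-p)*log2(1-p) for p=0.36: 0.9427
H_after for p=0.87: 0.5574
Reduction = 0.9427 - 0.5574 = 0.3852

0.3852


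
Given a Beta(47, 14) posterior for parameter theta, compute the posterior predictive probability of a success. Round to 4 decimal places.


For a Beta-Bernoulli model, the predictive probability is the mean:
P(success) = 47/(47+14) = 47/61 = 0.7705

0.7705


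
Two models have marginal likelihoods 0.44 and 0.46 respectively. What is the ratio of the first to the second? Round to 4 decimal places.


Evidence ratio = 0.44 / 0.46
= 0.9565

0.9565


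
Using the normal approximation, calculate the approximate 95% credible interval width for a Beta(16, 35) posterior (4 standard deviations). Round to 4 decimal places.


Var(Beta) = 16*35/(51^2 * 52) = 0.0041
SD = 0.0643
Width ~ 4*SD = 0.2574

0.2574


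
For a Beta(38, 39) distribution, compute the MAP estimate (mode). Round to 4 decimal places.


MAP = mode = (a-1)/(a+b-2)
= (38-1)/(38+39-2)
= 37/75 = 0.4933

0.4933


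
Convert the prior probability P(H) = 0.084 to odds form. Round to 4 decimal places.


P(not H) = 1 - 0.084 = 0.916
Odds = 0.084 / 0.916 = 0.0917

0.0917


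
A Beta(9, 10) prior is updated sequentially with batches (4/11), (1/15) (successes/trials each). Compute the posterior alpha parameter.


Sequential conjugate updating is equivalent to a single batch update.
Total successes across all batches = 5
alpha_posterior = alpha_prior + total_successes = 9 + 5
= 14

14


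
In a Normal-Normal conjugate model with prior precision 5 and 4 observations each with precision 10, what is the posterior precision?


Posterior precision = prior precision + n * observation precision
= 5 + 4 * 10
= 5 + 40 = 45

45


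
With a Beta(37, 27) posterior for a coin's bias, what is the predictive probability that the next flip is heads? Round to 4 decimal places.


The predictive probability equals the posterior mean.
P(next = heads) = alpha / (alpha + beta)
= 37 / 64 = 0.5781

0.5781


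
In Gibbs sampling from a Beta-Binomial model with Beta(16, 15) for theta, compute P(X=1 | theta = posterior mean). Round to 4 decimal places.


Posterior mean = alpha/(alpha+beta) = 16/31 = 0.5161
P(X=1|theta=mean) = theta = 0.5161

0.5161


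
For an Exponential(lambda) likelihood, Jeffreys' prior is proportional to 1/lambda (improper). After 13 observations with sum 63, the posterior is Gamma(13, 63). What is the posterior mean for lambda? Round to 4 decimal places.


Posterior = Gamma(n, sum_x) = Gamma(13, 63)
Posterior mean = shape/rate = 13/63
= 0.2063

0.2063


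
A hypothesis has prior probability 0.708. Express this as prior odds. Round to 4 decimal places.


Odds = P(H) / P(not H) = 0.708 / 0.292
= 2.4247

2.4247


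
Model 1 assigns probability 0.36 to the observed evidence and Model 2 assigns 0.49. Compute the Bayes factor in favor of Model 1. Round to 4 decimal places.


BF = P(data|M1) / P(data|M2)
= 0.36 / 0.49 = 0.7347

0.7347


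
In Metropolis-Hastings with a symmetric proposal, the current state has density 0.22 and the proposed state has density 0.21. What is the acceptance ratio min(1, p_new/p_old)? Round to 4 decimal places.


Ratio = p_new / p_old = 0.21 / 0.22 = 0.9545
Acceptance = min(1, 0.9545) = 0.9545

0.9545


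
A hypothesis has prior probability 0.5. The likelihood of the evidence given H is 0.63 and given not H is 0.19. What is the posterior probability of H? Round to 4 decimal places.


Using Bayes' theorem:
P(E) = 0.5 * 0.63 + 0.5 * 0.19
P(E) = 0.41
P(H|E) = (0.5 * 0.63) / 0.41 = 0.7683

0.7683


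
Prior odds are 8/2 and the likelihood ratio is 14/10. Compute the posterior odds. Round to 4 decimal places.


Posterior odds = prior odds * likelihood ratio
= (8/2) * (14/10)
= 112 / 20
= 5.6

5.6


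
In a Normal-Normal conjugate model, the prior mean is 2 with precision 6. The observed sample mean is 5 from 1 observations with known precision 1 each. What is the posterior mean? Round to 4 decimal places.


Posterior precision = tau0 + n*tau = 6 + 1*1 = 7
Posterior mean = (tau0*mu0 + n*tau*xbar) / posterior_precision
= (6*2 + 1*1*5) / 7
= 17 / 7 = 2.4286

2.4286


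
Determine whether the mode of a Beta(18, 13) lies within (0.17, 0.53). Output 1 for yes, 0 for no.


First find the mode: (a-1)/(a+b-2) = 0.5862
Is 0.5862 in (0.17, 0.53)? 0

0


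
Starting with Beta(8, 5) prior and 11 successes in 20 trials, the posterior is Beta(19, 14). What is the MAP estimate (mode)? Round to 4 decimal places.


The mode of Beta(a, b) when a > 1 and b > 1 is (a-1)/(a+b-2)
= (19 - 1) / (19 + 14 - 2)
= 18 / 31
= 0.5806

0.5806


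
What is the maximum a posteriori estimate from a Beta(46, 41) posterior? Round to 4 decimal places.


The MAP estimate equals the mode of the distribution.
Mode of Beta(a,b) = (a-1)/(a+b-2)
= 45/85
= 0.5294

0.5294


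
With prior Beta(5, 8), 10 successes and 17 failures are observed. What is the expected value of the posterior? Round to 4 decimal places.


Posterior = Beta(15, 25)
E[theta] = alpha/(alpha+beta)
= 15/40 = 0.375

0.375


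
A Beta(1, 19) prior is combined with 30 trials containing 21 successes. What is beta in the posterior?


In conjugate updating:
beta_posterior = beta_prior + (n - k)
= 19 + (30 - 21)
= 19 + 9 = 28

28


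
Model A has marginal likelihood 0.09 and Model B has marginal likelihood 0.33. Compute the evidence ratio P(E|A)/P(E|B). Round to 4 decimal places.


Evidence ratio = P(E|A) / P(E|B)
= 0.09 / 0.33
= 0.2727

0.2727


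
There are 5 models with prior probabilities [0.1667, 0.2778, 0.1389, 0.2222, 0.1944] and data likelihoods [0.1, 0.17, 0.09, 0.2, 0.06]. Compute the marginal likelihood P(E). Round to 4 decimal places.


P(E) = sum over models of P(M_i) * P(E|M_i)
= 0.1667*0.1 + 0.2778*0.17 + 0.1389*0.09 + 0.2222*0.2 + 0.1944*0.06
= 0.1325

0.1325


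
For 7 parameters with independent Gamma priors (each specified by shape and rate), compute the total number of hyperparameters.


A Gamma prior has 2 hyperparameters per parameter.
Total = 7 * 2 = 14

14


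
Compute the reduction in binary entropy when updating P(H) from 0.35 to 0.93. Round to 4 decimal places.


H_before = -p*log2(p) - (1-p)*log2(1-p) for p=0.35: 0.9341
H_after for p=0.93: 0.3659
Reduction = 0.9341 - 0.3659 = 0.5681

0.5681


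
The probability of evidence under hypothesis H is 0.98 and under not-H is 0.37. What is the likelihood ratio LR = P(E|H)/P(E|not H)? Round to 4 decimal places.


LR = 0.98 / 0.37
= 2.6486

2.6486


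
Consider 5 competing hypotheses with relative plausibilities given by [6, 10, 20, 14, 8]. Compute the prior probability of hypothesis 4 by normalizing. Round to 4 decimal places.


Sum of weights = 6 + 10 + 20 + 14 + 8 = 58
Normalized prior for H4 = 14 / 58
= 0.2414

0.2414


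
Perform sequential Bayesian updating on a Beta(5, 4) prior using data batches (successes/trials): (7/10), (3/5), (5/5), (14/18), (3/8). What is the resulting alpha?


Accumulate successes: 32
Posterior alpha = prior alpha + sum of successes
= 5 + 32 = 37

37


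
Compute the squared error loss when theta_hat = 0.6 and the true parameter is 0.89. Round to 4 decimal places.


L = (theta_hat - theta_true)^2
= (0.6 - 0.89)^2
= -0.29^2 = 0.0841

0.0841


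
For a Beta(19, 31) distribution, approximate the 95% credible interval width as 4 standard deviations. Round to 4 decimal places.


Variance of Beta(a,b) = ab / ((a+b)^2 * (a+b+1))
= 19*31 / ((50)^2 * 51)
= 0.0046
SD = sqrt(0.0046) = 0.068
Width = 4 * SD = 0.2719

0.2719


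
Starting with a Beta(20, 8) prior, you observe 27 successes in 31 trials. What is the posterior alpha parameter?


For a Beta-Binomial conjugate model:
Posterior alpha = prior alpha + number of successes
= 20 + 27 = 47

47


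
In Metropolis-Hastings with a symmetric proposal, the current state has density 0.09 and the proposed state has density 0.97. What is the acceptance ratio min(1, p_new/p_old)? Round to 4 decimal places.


Ratio = p_new / p_old = 0.97 / 0.09 = 10.7778
Acceptance = min(1, 10.7778) = 1.0

1.0


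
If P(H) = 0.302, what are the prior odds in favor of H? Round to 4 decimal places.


Prior odds = P(H) / (1 - P(H))
= 0.302 / 0.698
= 0.4327

0.4327


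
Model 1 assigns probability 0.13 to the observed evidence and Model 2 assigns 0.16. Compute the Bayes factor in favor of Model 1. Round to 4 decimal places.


BF = P(data|M1) / P(data|M2)
= 0.13 / 0.16 = 0.8125

0.8125


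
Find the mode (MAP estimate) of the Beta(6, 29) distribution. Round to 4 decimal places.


For Beta(a,b) with a,b > 1:
Mode = (a-1)/(a+b-2) = (6-1)/(35-2)
= 5/33 = 0.1515

0.1515


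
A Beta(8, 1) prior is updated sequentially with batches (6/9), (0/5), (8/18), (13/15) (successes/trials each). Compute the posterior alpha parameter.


Sequential conjugate updating is equivalent to a single batch update.
Total successes across all batches = 27
alpha_posterior = alpha_prior + total_successes = 8 + 27
= 35

35


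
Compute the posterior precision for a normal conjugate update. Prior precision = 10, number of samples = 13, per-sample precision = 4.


tau_post = tau_0 + n * tau
= 10 + 13 * 4 = 62

62


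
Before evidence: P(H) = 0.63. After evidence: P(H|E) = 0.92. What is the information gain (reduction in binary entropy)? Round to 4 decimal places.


Prior entropy = 0.9507
Posterior entropy = 0.4022
Information gain = 0.9507 - 0.4022 = 0.5485

0.5485


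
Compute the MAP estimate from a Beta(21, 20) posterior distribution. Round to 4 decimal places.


MAP = mode of Beta distribution
= (alpha - 1)/(alpha + beta - 2)
= (21-1)/(21+20-2)
= 20/39 = 0.5128

0.5128


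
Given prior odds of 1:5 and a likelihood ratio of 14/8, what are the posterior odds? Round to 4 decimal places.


Posterior odds = prior odds * LR
Prior odds = 1/5 = 0.2
LR = 14/8 = 1.75
Posterior odds = 0.2 * 1.75 = 0.35

0.35


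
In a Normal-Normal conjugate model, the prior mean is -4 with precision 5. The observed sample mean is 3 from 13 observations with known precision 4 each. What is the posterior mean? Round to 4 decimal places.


Posterior precision = tau0 + n*tau = 5 + 13*4 = 57
Posterior mean = (tau0*mu0 + n*tau*xbar) / posterior_precision
= (5*-4 + 13*4*3) / 57
= 136 / 57 = 2.386

2.386


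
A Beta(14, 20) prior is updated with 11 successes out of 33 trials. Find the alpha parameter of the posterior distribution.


In the Beta-Binomial conjugate update:
alpha_post = alpha_prior + successes
= 14 + 11
= 25

25


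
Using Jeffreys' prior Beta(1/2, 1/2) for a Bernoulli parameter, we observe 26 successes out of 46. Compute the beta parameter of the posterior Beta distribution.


Conjugate update: Beta(0.5 + k, 0.5 + n - k).
k = 26, n - k = 20
Posterior beta = 0.5 + (n - k) = 0.5 + 20 = 20.5

20.5


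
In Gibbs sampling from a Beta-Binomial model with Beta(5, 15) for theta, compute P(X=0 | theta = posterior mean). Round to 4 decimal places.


Posterior mean = alpha/(alpha+beta) = 5/20 = 0.25
P(X=0|theta=mean) = 1 - theta = 0.75

0.75


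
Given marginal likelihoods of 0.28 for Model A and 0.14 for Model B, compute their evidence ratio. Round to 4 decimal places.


Ratio = ML(A) / ML(B) = 0.28/0.14
= 2.0

2.0


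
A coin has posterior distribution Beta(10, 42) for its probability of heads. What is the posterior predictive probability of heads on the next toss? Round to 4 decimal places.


Posterior predictive = E[theta] = alpha/(alpha+beta)
= 10/52
= 0.1923

0.1923


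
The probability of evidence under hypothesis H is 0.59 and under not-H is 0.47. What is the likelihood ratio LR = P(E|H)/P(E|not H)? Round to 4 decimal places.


LR = 0.59 / 0.47
= 1.2553

1.2553


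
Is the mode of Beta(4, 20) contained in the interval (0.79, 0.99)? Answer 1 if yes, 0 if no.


Mode = (a-1)/(a+b-2) = 3/22 = 0.1364
Interval: (0.79, 0.99)
Contains mode? 0

0


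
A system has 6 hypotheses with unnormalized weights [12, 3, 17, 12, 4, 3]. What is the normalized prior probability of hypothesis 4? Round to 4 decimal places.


The normalized prior is the weight divided by the total.
Total weight = 51
P(H4) = 12 / 51 = 0.2353

0.2353


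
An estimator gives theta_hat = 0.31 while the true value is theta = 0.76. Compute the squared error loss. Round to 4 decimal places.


The squared error loss is (theta_hat - theta)^2
= (0.31 - 0.76)^2
= (-0.45)^2 = 0.2025

0.2025


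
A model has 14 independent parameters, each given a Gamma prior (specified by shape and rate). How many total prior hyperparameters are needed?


Each Gamma prior needs 2 hyperparameters (shape and rate).
Total = 2 * 14 = 28

28


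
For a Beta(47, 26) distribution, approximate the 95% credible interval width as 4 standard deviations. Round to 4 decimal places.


Variance of Beta(a,b) = ab / ((a+b)^2 * (a+b+1))
= 47*26 / ((73)^2 * 74)
= 0.0031
SD = sqrt(0.0031) = 0.0557
Width = 4 * SD = 0.2227

0.2227


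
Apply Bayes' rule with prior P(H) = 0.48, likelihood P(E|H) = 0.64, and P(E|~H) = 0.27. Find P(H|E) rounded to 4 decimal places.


Step 1: Compute marginal P(E) = P(E|H)P(H) + P(E|~H)P(~H)
= 0.64*0.48 + 0.27*0.52 = 0.4476
Step 2: P(H|E) = P(E|H)P(H)/P(E) = 0.3072/0.4476
= 0.6863

0.6863


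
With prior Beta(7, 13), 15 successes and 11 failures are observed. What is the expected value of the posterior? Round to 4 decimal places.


Posterior = Beta(22, 24)
E[theta] = alpha/(alpha+beta)
= 22/46 = 0.4783

0.4783


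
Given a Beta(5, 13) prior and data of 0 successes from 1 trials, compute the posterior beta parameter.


Number of failures = 1 - 0 = 1
Posterior beta = 13 + 1 = 14

14


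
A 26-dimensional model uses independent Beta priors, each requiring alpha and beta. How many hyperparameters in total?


Per parameter: 2 (alpha and beta).
Total = 26 * 2 = 52

52


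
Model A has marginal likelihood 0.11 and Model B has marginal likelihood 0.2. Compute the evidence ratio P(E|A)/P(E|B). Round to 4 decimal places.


Evidence ratio = P(E|A) / P(E|B)
= 0.11 / 0.2
= 0.55

0.55


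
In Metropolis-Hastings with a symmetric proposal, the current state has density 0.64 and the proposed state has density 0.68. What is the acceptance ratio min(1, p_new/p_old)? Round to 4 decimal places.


Ratio = p_new / p_old = 0.68 / 0.64 = 1.0625
Acceptance = min(1, 1.0625) = 1.0

1.0


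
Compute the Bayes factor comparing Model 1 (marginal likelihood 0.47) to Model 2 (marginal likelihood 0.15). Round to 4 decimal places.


BF12 = marginal likelihood of M1 / marginal likelihood of M2
= 0.47/0.15
= 3.1333

3.1333


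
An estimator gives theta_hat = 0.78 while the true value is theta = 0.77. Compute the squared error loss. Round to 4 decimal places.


The squared error loss is (theta_hat - theta)^2
= (0.78 - 0.77)^2
= (0.01)^2 = 0.0001

0.0001


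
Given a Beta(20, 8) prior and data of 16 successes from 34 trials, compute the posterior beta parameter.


Number of failures = 34 - 16 = 18
Posterior beta = 8 + 18 = 26

26


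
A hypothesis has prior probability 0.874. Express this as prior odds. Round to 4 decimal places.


Odds = P(H) / P(not H) = 0.874 / 0.126
= 6.9365

6.9365


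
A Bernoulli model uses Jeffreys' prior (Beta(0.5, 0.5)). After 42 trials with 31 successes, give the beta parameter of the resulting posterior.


Posterior = Beta(prior_alpha + successes, prior_beta + failures)
= Beta(0.5 + 31, 0.5 + 11)
Posterior beta = 0.5 + (n - k) = 0.5 + 11 = 11.5

11.5


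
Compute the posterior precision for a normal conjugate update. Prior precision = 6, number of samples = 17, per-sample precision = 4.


tau_post = tau_0 + n * tau
= 6 + 17 * 4 = 74

74


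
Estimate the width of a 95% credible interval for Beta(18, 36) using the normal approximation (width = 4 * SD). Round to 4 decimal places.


For Beta(a,b): Var = ab/((a+b)^2(a+b+1))
Var = 0.004, SD = 0.0636
Approximate 95% CI width = 4 * 0.0636 = 0.2543

0.2543


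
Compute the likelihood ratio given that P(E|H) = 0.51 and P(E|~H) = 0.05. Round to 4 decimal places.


LR = P(E|H) / P(E|~H)
= 0.51 / 0.05 = 10.2

10.2


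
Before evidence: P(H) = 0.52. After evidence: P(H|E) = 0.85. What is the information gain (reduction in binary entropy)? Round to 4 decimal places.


Prior entropy = 0.9988
Posterior entropy = 0.6098
Information gain = 0.9988 - 0.6098 = 0.389

0.389


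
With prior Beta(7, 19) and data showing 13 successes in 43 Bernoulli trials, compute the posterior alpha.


Conjugate update: alpha_posterior = alpha_prior + k
= 7 + 13 = 20

20


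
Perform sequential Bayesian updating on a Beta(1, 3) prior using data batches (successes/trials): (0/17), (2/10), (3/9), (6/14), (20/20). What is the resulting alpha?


Accumulate successes: 31
Posterior alpha = prior alpha + sum of successes
= 1 + 31 = 32

32


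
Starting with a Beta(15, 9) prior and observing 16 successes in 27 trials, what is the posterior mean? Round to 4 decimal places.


Posterior parameters: alpha = 15 + 16 = 31
beta = 9 + 11 = 20
Posterior mean = alpha / (alpha + beta) = 31 / 51
= 0.6078

0.6078


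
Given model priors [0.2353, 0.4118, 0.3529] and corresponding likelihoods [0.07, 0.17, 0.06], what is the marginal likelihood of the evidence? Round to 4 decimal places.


P(E) = sum_i P(M_i) P(E|M_i)
= 0.0165 + 0.07 + 0.0212
= 0.1077

0.1077


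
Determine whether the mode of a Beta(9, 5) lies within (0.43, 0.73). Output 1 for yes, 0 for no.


First find the mode: (a-1)/(a+b-2) = 0.6667
Is 0.6667 in (0.43, 0.73)? 1

1


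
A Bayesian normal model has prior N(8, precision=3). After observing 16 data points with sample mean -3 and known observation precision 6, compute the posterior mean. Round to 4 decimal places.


Posterior mean = (prior_precision * prior_mean + n * data_precision * data_mean) / (prior_precision + n * data_precision)
Numerator = 3*8 + 16*6*-3 = -264
Denominator = 3 + 16*6 = 99
Posterior mean = -2.6667

-2.6667


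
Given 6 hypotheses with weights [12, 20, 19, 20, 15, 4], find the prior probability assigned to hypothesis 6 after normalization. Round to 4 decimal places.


To normalize, divide each weight by the sum of all weights.
Sum = 90
Prior(H6) = 4/90 = 0.0444

0.0444


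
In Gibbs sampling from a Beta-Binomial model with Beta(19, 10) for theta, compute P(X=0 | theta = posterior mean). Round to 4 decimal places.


Posterior mean = alpha/(alpha+beta) = 19/29 = 0.6552
P(X=0|theta=mean) = 1 - theta = 0.3448

0.3448


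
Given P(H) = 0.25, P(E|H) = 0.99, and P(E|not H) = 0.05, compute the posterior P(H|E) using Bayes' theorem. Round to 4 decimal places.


By Bayes' theorem: P(H|E) = P(E|H)*P(H) / P(E)
P(E) = P(E|H)*P(H) + P(E|not H)*P(not H)
P(E) = 0.99*0.25 + 0.05*0.75 = 0.285
P(H|E) = 0.99*0.25 / 0.285 = 0.8684

0.8684


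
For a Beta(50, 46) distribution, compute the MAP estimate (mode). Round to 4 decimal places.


MAP = mode = (a-1)/(a+b-2)
= (50-1)/(50+46-2)
= 49/94 = 0.5213

0.5213


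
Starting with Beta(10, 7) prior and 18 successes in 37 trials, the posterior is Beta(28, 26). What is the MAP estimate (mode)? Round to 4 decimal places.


The mode of Beta(a, b) when a > 1 and b > 1 is (a-1)/(a+b-2)
= (28 - 1) / (28 + 26 - 2)
= 27 / 52
= 0.5192

0.5192


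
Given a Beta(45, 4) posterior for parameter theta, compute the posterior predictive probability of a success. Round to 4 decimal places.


For a Beta-Bernoulli model, the predictive probability is the mean:
P(success) = 45/(45+4) = 45/49 = 0.9184

0.9184


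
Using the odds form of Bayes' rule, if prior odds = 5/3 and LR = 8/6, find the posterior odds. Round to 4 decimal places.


Bayes' rule in odds form: posterior odds = prior odds * LR
= (5 * 8) / (3 * 6)
= 40/18 = 2.2222

2.2222


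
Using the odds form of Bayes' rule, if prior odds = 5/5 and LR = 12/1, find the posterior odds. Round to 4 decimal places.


Bayes' rule in odds form: posterior odds = prior odds * LR
= (5 * 12) / (5 * 1)
= 60/5 = 12.0

12.0


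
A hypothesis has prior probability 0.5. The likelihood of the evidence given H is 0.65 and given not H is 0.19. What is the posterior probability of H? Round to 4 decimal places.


Using Bayes' theorem:
P(E) = 0.5 * 0.65 + 0.5 * 0.19
P(E) = 0.42
P(H|E) = (0.5 * 0.65) / 0.42 = 0.7738

0.7738


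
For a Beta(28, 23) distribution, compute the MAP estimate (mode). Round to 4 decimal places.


MAP = mode = (a-1)/(a+b-2)
= (28-1)/(28+23-2)
= 27/49 = 0.551

0.551


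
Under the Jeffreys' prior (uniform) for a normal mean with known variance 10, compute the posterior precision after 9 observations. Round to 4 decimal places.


Prior precision = 0 (flat prior).
Post. prec. = 0 + n/var = 9/10 = 0.9

0.9


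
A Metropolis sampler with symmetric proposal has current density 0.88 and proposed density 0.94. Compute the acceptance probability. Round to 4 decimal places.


For symmetric proposals, acceptance = min(1, pi(x*)/pi(x))
= min(1, 0.94/0.88)
= min(1, 1.0682) = 1.0

1.0


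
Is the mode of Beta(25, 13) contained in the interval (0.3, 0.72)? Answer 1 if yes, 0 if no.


Mode = (a-1)/(a+b-2) = 24/36 = 0.6667
Interval: (0.3, 0.72)
Contains mode? 1

1


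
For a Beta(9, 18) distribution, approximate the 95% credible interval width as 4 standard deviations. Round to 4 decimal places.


Variance of Beta(a,b) = ab / ((a+b)^2 * (a+b+1))
= 9*18 / ((27)^2 * 28)
= 0.0079
SD = sqrt(0.0079) = 0.0891
Width = 4 * SD = 0.3563

0.3563


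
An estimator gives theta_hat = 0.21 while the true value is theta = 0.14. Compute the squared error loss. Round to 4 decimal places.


The squared error loss is (theta_hat - theta)^2
= (0.21 - 0.14)^2
= (0.07)^2 = 0.0049

0.0049


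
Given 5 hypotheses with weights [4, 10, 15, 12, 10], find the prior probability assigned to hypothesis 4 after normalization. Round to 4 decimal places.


To normalize, divide each weight by the sum of all weights.
Sum = 51
Prior(H4) = 12/51 = 0.2353

0.2353


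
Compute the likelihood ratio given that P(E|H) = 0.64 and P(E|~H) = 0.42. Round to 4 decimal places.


LR = P(E|H) / P(E|~H)
= 0.64 / 0.42 = 1.5238

1.5238


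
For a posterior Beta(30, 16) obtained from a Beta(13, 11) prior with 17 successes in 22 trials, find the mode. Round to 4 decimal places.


Mode = (alpha - 1) / (alpha + beta - 2)
= 29 / 44
= 0.6591

0.6591


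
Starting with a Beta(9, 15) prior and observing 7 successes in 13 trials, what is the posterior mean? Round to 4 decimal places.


Posterior parameters: alpha = 9 + 7 = 16
beta = 15 + 6 = 21
Posterior mean = alpha / (alpha + beta) = 16 / 37
= 0.4324

0.4324


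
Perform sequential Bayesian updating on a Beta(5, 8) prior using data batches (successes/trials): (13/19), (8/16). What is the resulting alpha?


Accumulate successes: 21
Posterior alpha = prior alpha + sum of successes
= 5 + 21 = 26

26


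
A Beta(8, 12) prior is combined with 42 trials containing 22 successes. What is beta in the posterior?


In conjugate updating:
beta_posterior = beta_prior + (n - k)
= 12 + (42 - 22)
= 12 + 20 = 32

32


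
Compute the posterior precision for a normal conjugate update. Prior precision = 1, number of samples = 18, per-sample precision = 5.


tau_post = tau_0 + n * tau
= 1 + 18 * 5 = 91

91


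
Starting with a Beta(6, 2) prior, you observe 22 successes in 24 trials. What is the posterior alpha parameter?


For a Beta-Binomial conjugate model:
Posterior alpha = prior alpha + number of successes
= 6 + 22 = 28

28


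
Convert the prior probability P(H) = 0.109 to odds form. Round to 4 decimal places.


P(not H) = 1 - 0.109 = 0.891
Odds = 0.109 / 0.891 = 0.1223

0.1223


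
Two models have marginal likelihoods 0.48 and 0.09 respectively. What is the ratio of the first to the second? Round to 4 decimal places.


Evidence ratio = 0.48 / 0.09
= 5.3333

5.3333


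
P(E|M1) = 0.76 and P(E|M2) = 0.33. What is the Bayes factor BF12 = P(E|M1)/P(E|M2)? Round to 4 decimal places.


Bayes factor BF12 = P(E|M1) / P(E|M2)
= 0.76 / 0.33
= 2.303

2.303


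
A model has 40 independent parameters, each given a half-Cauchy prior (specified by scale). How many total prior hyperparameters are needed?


Each half-Cauchy prior needs 1 hyperparameter (scale).
Total = 1 * 40 = 40

40


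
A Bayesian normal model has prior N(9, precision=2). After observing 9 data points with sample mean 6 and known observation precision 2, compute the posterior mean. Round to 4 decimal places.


Posterior mean = (prior_precision * prior_mean + n * data_precision * data_mean) / (prior_precision + n * data_precision)
Numerator = 2*9 + 9*2*6 = 126
Denominator = 2 + 9*2 = 20
Posterior mean = 6.3

6.3


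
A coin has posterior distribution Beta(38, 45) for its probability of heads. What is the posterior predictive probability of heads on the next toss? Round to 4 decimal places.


Posterior predictive = E[theta] = alpha/(alpha+beta)
= 38/83
= 0.4578

0.4578


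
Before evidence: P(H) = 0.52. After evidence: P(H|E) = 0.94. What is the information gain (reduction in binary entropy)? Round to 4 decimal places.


Prior entropy = 0.9988
Posterior entropy = 0.3274
Information gain = 0.9988 - 0.3274 = 0.6714

0.6714


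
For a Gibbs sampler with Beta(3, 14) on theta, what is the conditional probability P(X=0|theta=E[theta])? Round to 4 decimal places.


E[theta] = 3/(3+14) = 0.1765
P(X=0|theta) = 1 - theta = 0.8235

0.8235


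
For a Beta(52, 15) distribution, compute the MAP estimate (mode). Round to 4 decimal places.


MAP = mode = (a-1)/(a+b-2)
= (52-1)/(52+15-2)
= 51/65 = 0.7846

0.7846


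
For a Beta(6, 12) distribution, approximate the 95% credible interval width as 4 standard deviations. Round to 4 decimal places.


Variance of Beta(a,b) = ab / ((a+b)^2 * (a+b+1))
= 6*12 / ((18)^2 * 19)
= 0.0117
SD = sqrt(0.0117) = 0.1081
Width = 4 * SD = 0.4326

0.4326


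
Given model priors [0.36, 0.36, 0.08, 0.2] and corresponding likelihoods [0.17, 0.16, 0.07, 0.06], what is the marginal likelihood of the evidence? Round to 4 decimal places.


P(E) = sum_i P(M_i) P(E|M_i)
= 0.0612 + 0.0576 + 0.0056 + 0.012
= 0.1364

0.1364


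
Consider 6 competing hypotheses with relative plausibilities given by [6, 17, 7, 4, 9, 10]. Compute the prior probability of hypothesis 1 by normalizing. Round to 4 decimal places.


Sum of weights = 6 + 17 + 7 + 4 + 9 + 10 = 53
Normalized prior for H1 = 6 / 53
= 0.1132

0.1132


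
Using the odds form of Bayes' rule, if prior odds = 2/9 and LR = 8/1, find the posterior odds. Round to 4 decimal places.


Bayes' rule in odds form: posterior odds = prior odds * LR
= (2 * 8) / (9 * 1)
= 16/9 = 1.7778

1.7778


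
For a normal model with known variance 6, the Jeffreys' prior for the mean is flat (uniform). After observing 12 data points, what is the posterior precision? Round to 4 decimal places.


Jeffreys' prior for normal mean (known variance) is flat.
Prior precision = 0.
Posterior precision = prior_prec + n/sigma^2 = 0 + 12/6
= 2.0

2.0


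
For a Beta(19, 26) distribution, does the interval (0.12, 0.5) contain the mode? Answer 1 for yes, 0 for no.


Mode of Beta(a,b) = (a-1)/(a+b-2)
= (19-1)/(19+26-2) = 0.4186
Check: 0.12 <= 0.4186 <= 0.5?
Result: 1

1


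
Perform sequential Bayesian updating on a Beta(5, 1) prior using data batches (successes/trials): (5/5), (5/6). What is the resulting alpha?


Accumulate successes: 10
Posterior alpha = prior alpha + sum of successes
= 5 + 10 = 15

15


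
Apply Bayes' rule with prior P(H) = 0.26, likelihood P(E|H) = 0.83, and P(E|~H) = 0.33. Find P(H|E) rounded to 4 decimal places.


Step 1: Compute marginal P(E) = P(E|H)P(H) + P(E|~H)P(~H)
= 0.83*0.26 + 0.33*0.74 = 0.46
Step 2: P(H|E) = P(E|H)P(H)/P(E) = 0.2158/0.46
= 0.4691

0.4691


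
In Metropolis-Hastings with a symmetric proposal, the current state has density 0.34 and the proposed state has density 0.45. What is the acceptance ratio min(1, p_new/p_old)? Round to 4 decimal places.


Ratio = p_new / p_old = 0.45 / 0.34 = 1.3235
Acceptance = min(1, 1.3235) = 1.0

1.0


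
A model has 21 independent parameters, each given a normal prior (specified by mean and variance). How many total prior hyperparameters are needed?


Each normal prior needs 2 hyperparameters (mean and variance).
Total = 2 * 21 = 42

42


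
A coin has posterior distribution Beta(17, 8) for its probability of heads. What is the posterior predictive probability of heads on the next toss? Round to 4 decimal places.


Posterior predictive = E[theta] = alpha/(alpha+beta)
= 17/25
= 0.68

0.68


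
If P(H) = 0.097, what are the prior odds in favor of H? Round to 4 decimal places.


Prior odds = P(H) / (1 - P(H))
= 0.097 / 0.903
= 0.1074

0.1074


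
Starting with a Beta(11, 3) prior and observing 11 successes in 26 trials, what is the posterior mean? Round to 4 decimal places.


Posterior parameters: alpha = 11 + 11 = 22
beta = 3 + 15 = 18
Posterior mean = alpha / (alpha + beta) = 22 / 40
= 0.55

0.55


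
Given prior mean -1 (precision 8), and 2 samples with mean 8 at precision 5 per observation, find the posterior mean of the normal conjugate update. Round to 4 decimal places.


The posterior mean is a precision-weighted average of prior and data.
Post. prec. = 8 + 10 = 18
Post. mean = (-8 + 80)/18 = 72/18 = 4.0

4.0


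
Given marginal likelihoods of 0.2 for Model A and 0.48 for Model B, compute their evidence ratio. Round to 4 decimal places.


Ratio = ML(A) / ML(B) = 0.2/0.48
= 0.4167

0.4167


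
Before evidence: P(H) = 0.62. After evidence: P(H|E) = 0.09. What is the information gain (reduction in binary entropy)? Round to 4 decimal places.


Prior entropy = 0.958
Posterior entropy = 0.4365
Information gain = 0.958 - 0.4365 = 0.5216

0.5216


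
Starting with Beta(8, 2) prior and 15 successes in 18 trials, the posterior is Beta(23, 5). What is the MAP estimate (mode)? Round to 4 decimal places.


The mode of Beta(a, b) when a > 1 and b > 1 is (a-1)/(a+b-2)
= (23 - 1) / (23 + 5 - 2)
= 22 / 26
= 0.8462

0.8462


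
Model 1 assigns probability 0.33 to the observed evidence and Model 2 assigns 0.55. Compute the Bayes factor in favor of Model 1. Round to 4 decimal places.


BF = P(data|M1) / P(data|M2)
= 0.33 / 0.55 = 0.6

0.6


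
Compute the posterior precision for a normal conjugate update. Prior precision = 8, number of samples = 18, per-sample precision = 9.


tau_post = tau_0 + n * tau
= 8 + 18 * 9 = 170

170


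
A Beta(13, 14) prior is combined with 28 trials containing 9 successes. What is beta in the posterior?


In conjugate updating:
beta_posterior = beta_prior + (n - k)
= 14 + (28 - 9)
= 14 + 19 = 33

33


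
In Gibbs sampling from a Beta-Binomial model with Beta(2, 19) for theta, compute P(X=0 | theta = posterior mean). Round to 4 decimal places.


Posterior mean = alpha/(alpha+beta) = 2/21 = 0.0952
P(X=0|theta=mean) = 1 - theta = 0.9048

0.9048


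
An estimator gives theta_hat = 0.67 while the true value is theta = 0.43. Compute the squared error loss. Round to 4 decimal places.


The squared error loss is (theta_hat - theta)^2
= (0.67 - 0.43)^2
= (0.24)^2 = 0.0576

0.0576


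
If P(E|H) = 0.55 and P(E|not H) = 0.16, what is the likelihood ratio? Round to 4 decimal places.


Likelihood ratio = P(E|H) / P(E|not H)
= 0.55 / 0.16
= 3.4375

3.4375


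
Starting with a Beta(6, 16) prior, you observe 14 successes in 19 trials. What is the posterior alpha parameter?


For a Beta-Binomial conjugate model:
Posterior alpha = prior alpha + number of successes
= 6 + 14 = 20

20


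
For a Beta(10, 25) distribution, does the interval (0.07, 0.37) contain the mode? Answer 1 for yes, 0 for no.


Mode of Beta(a,b) = (a-1)/(a+b-2)
= (10-1)/(10+25-2) = 0.2727
Check: 0.07 <= 0.2727 <= 0.37?
Result: 1

1


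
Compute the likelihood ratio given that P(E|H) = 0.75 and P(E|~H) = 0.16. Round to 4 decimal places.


LR = P(E|H) / P(E|~H)
= 0.75 / 0.16 = 4.6875

4.6875


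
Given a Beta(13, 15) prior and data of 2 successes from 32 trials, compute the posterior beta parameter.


Number of failures = 32 - 2 = 30
Posterior beta = 15 + 30 = 45

45


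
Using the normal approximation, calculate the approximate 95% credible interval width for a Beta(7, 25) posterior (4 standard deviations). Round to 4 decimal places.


Var(Beta) = 7*25/(32^2 * 33) = 0.0052
SD = 0.072
Width ~ 4*SD = 0.2879

0.2879


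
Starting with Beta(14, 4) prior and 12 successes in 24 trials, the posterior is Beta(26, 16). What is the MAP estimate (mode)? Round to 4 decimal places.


The mode of Beta(a, b) when a > 1 and b > 1 is (a-1)/(a+b-2)
= (26 - 1) / (26 + 16 - 2)
= 25 / 40
= 0.625

0.625


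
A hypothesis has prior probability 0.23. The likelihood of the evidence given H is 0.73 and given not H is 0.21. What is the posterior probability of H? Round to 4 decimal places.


Using Bayes' theorem:
P(E) = 0.23 * 0.73 + 0.77 * 0.21
P(E) = 0.3296
P(H|E) = (0.23 * 0.73) / 0.3296 = 0.5094

0.5094


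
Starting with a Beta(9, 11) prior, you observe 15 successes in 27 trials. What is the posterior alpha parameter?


For a Beta-Binomial conjugate model:
Posterior alpha = prior alpha + number of successes
= 9 + 15 = 24

24


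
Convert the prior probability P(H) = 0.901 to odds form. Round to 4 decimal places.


P(not H) = 1 - 0.901 = 0.099
Odds = 0.901 / 0.099 = 9.101

9.101


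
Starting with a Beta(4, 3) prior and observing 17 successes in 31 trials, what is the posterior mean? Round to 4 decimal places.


Posterior parameters: alpha = 4 + 17 = 21
beta = 3 + 14 = 17
Posterior mean = alpha / (alpha + beta) = 21 / 38
= 0.5526

0.5526


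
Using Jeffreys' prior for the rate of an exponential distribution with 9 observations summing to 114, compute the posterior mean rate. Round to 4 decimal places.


Jeffreys' prior leads to posterior Gamma(9, 114).
Mean = 9/114 = 0.0789

0.0789
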